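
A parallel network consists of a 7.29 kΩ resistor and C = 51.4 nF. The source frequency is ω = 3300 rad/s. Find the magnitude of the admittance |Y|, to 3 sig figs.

X_C = 1/(ωC) = 5900 Ω
Parallel: admittances add. Y = 1/R + jωC
Y = (0.000137 + j0.000170) S
|Y| = 0.000218 S → |Z| = 1/|Y| = 4580 Ω, ∠Z = −∠Y = -51.0°

218 μS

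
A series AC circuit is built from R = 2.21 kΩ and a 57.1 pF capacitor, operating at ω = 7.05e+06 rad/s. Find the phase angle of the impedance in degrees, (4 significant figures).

-48.34°

X_C = 1/(ωC) = 2484 Ω
Z = 2210 − j2484 Ω
|Z| = √(2210² + 2484²) = 3325 Ω
∠Z = arctan(-2484/2210) = -48.34°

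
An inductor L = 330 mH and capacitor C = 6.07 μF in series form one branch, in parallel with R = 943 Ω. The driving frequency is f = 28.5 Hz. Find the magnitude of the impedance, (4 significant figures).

635.8 Ω

ω = 2πf = 179.1 rad/s
X_L = ωL = 59.09 Ω
X_C = 1/(ωC) = 920.0 Ω
Branch 1: Z₁ = R = 943.0 Ω
Branch 2 (series LC): Z₂ = j(X_L − X_C) = −j860.9 Ω
Parallel: Z = Z₁Z₂/(Z₁+Z₂), |Z| = 635.8 Ω, ∠Z = -47.61°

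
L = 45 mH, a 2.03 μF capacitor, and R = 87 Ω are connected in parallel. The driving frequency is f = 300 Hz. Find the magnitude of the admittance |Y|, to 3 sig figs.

14.0 mS

ω = 2πf = 1885 rad/s
X_L = ωL = 84.8 Ω
X_C = 1/(ωC) = 261 Ω
Parallel: admittances add. Y = 1/R + 1/(jωL) + jωC
Y = (0.0115 − j0.00796) S
|Y| = 0.0140 S → |Z| = 1/|Y| = 71.5 Ω, ∠Z = −∠Y = 34.7°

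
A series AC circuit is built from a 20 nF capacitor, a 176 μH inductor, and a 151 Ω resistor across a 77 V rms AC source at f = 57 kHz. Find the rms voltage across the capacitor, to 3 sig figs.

63.5 V

ω = 2πf = 358100 rad/s
X_L = ωL = 63.0 Ω
X_C = 1/(ωC) = 140 Ω
Net reactance X = X_L − X_C = -76.6 Ω
Z = 151 − j76.6 Ω
|Z| = √(151² + 76.6²) = 169 Ω
I = V/|Z| = 455 mA
V_C = I·|Z_C| = 0.455 × 140 = 63.5 V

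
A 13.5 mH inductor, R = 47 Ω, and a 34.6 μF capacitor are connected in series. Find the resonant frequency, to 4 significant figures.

232.9 Hz

ω₀ = 1/√(LC) = 1/√(0.0135 × 3.46e-05) = 1463 rad/s
f₀ = ω₀/(2π) = 232.9 Hz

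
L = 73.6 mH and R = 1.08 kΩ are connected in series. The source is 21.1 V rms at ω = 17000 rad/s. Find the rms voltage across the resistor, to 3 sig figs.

X_L = ωL = 1250 Ω
Z = 1080 + j1250 Ω
|Z| = √(1080² + 1250²) = 1650 Ω
I = V/|Z| = 12.8 mA
V_R = I·|Z_R| = 0.0128 × 1080 = 13.8 V

13.8 V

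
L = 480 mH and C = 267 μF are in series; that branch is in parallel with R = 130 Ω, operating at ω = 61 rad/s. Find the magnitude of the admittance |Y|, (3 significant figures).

32.1 mS

X_L = ωL = 29.3 Ω
X_C = 1/(ωC) = 61.4 Ω
Branch 1: Z₁ = R = 130 Ω
Branch 2 (series LC): Z₂ = j(X_L − X_C) = −j32.1 Ω
Parallel: Z = Z₁Z₂/(Z₁+Z₂), |Z| = 31.2 Ω, ∠Z = -76.1°
|Y| = 1/|Z| = 32.1 mS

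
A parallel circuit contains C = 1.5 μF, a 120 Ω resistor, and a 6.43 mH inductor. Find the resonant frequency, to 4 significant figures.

ω₀ = 1/√(LC) = 1/√(0.00643 × 1.5e-06) = 10180 rad/s
f₀ = ω₀/(2π) = 1.621 kHz

1.621 kHz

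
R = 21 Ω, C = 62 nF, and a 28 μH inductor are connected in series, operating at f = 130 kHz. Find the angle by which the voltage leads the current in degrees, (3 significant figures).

ω = 2πf = 816800 rad/s
X_L = ωL = 22.9 Ω
X_C = 1/(ωC) = 19.7 Ω
Net reactance X = X_L − X_C = 3.12 Ω
Z = 21.0 + j3.12 Ω
|Z| = √(21.0² + 3.12²) = 21.2 Ω
∠Z = arctan(3.12/21.0) = 8.46°

8.46°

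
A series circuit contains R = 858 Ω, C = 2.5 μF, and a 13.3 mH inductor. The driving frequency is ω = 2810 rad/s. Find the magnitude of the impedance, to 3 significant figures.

864 Ω

X_L = ωL = 37.4 Ω
X_C = 1/(ωC) = 142 Ω
Net reactance X = X_L − X_C = -105 Ω
Z = 858 − j105 Ω
|Z| = √(858² + 105²) = 864 Ω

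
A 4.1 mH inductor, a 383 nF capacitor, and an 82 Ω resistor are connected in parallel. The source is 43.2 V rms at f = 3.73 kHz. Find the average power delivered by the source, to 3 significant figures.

22.8 W

ω = 2πf = 23440 rad/s
X_L = ωL = 96.1 Ω
X_C = 1/(ωC) = 111 Ω
Parallel: admittances add. Y = 1/R + 1/(jωL) + jωC
Y = (0.0122 − j0.00143) S
|Y| = 0.0123 S → |Z| = 1/|Y| = 81.4 Ω, ∠Z = −∠Y = 6.69°
I = V/|Z| = 530 mA
P = VI cos φ = 43.2 × 0.530 × cos(6.69°) = 22.8 W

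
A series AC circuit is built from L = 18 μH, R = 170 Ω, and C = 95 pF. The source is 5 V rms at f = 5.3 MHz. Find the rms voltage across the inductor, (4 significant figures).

ω = 2πf = 3.33e+07 rad/s
X_L = ωL = 599.4 Ω
X_C = 1/(ωC) = 316.1 Ω
Net reactance X = X_L − X_C = 283.3 Ω
Z = 170.0 + j283.3 Ω
|Z| = √(170.0² + 283.3²) = 330.4 Ω
I = V/|Z| = 15.13 mA
V_L = I·|Z_L| = 0.01513 × 599.4 = 9.071 V

9.071 V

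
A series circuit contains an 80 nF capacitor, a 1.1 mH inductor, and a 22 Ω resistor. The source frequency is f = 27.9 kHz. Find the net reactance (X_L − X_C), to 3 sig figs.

122 Ω

ω = 2πf = 175300 rad/s
X_L = ωL = 193 Ω
X_C = 1/(ωC) = 71.3 Ω
X = 193 − 71.3 = 122 Ω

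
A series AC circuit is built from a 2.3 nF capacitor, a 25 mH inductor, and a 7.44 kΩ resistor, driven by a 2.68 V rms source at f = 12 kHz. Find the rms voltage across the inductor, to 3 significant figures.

ω = 2πf = 75400 rad/s
X_L = ωL = 1880 Ω
X_C = 1/(ωC) = 5770 Ω
Net reactance X = X_L − X_C = -3880 Ω
Z = 7440 − j3880 Ω
|Z| = √(7440² + 3880²) = 8390 Ω
I = V/|Z| = 319 μA
V_L = I·|Z_L| = 0.000319 × 1880 = 0.602 V

0.602 V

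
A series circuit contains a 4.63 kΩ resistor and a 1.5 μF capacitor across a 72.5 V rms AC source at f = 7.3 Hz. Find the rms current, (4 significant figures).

ω = 2πf = 45.87 rad/s
X_C = 1/(ωC) = 14530 Ω
Z = 4630 − j14530 Ω
|Z| = √(4630² + 14530²) = 15250 Ω
I = V/|Z| = 72.5/15250 = 4.753 mA

4.753 mA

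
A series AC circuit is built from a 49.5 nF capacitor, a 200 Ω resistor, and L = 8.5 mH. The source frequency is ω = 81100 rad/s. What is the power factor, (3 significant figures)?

0.414

X_L = ωL = 689 Ω
X_C = 1/(ωC) = 249 Ω
Net reactance X = X_L − X_C = 440 Ω
Z = 200 + j440 Ω
|Z| = √(200² + 440²) = 484 Ω
∠Z = arctan(440/200) = 65.6°
cos φ = cos(65.6°) = 0.414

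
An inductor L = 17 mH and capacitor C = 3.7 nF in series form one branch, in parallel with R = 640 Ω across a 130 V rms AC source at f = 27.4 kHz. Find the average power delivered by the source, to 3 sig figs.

26.4 W

ω = 2πf = 172200 rad/s
X_L = ωL = 2930 Ω
X_C = 1/(ωC) = 1570 Ω
Branch 1: Z₁ = R = 640 Ω
Branch 2 (series LC): Z₂ = j(X_L − X_C) = j1360 Ω
Parallel: Z = Z₁Z₂/(Z₁+Z₂), |Z| = 579 Ω, ∠Z = 25.3°
I = V/|Z| = 225 mA
P = VI cos φ = 130 × 0.225 × cos(25.3°) = 26.4 W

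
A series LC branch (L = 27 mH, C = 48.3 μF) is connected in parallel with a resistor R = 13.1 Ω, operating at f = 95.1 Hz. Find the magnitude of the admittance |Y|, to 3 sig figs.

93.5 mS

ω = 2πf = 597.5 rad/s
X_L = ωL = 16.1 Ω
X_C = 1/(ωC) = 34.6 Ω
Branch 1: Z₁ = R = 13.1 Ω
Branch 2 (series LC): Z₂ = j(X_L − X_C) = −j18.5 Ω
Parallel: Z = Z₁Z₂/(Z₁+Z₂), |Z| = 10.7 Ω, ∠Z = -35.3°
|Y| = 1/|Z| = 93.5 mS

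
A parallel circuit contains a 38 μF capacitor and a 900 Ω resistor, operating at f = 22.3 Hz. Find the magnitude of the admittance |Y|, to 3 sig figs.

ω = 2πf = 140.1 rad/s
X_C = 1/(ωC) = 188 Ω
Parallel: admittances add. Y = 1/R + jωC
Y = (0.00111 + j0.00532) S
|Y| = 0.00544 S → |Z| = 1/|Y| = 184 Ω, ∠Z = −∠Y = -78.2°

5.44 mS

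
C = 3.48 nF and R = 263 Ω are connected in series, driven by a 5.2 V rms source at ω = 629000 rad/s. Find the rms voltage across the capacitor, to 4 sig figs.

X_C = 1/(ωC) = 456.8 Ω
Z = 263.0 − j456.8 Ω
|Z| = √(263.0² + 456.8²) = 527.1 Ω
I = V/|Z| = 9.865 mA
V_C = I·|Z_C| = 0.009865 × 456.8 = 4.507 V

4.507 V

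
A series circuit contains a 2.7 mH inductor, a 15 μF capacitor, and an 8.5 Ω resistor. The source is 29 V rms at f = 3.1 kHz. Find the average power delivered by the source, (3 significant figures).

2.87 W

ω = 2πf = 19480 rad/s
X_L = ωL = 52.6 Ω
X_C = 1/(ωC) = 3.42 Ω
Net reactance X = X_L − X_C = 49.2 Ω
Z = 8.50 + j49.2 Ω
|Z| = √(8.50² + 49.2²) = 49.9 Ω
∠Z = arctan(49.2/8.50) = 80.2°
I = V/|Z| = 581 mA
P = VI cos φ = 29 × 0.581 × cos(80.2°) = 2.87 W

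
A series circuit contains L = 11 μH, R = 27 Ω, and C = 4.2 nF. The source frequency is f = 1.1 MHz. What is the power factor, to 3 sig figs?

0.545

ω = 2πf = 6.912e+06 rad/s
X_L = ωL = 76.0 Ω
X_C = 1/(ωC) = 34.4 Ω
Net reactance X = X_L − X_C = 41.6 Ω
Z = 27.0 + j41.6 Ω
|Z| = √(27.0² + 41.6²) = 49.6 Ω
∠Z = arctan(41.6/27.0) = 57.0°
cos φ = cos(57.0°) = 0.545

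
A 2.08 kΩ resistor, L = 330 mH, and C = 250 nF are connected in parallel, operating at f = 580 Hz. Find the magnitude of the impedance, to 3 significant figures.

ω = 2πf = 3644 rad/s
X_L = ωL = 1200 Ω
X_C = 1/(ωC) = 1100 Ω
Parallel: admittances add. Y = 1/R + 1/(jωL) + jωC
Y = (0.000481 + j7.95e-05) S
|Y| = 0.000487 S → |Z| = 1/|Y| = 2050 Ω, ∠Z = −∠Y = -9.39°

2050 Ω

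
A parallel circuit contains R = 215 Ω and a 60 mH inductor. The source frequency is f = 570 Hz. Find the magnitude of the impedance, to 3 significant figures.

152 Ω

ω = 2πf = 3581 rad/s
X_L = ωL = 215 Ω
Parallel: admittances add. Y = 1/R + 1/(jωL)
Y = (0.00465 − j0.00465) S
|Y| = 0.00658 S → |Z| = 1/|Y| = 152 Ω, ∠Z = −∠Y = 45.0°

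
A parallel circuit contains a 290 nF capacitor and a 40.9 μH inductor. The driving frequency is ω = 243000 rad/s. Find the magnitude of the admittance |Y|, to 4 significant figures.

X_L = ωL = 9.939 Ω
X_C = 1/(ωC) = 14.19 Ω
Parallel: admittances add. Y = 1/(jωL) + jωC
Y = (0 − j0.03015) S
|Y| = 0.03015 S → |Z| = 1/|Y| = 33.17 Ω, ∠Z = −∠Y = 90.00°

30.15 mS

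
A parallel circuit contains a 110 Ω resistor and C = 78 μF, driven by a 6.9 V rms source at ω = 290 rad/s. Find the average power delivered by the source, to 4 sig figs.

X_C = 1/(ωC) = 44.21 Ω
Parallel: admittances add. Y = 1/R + jωC
Y = (0.009091 + j0.02262) S
|Y| = 0.02438 S → |Z| = 1/|Y| = 41.02 Ω, ∠Z = −∠Y = -68.10°
I = V/|Z| = 168.2 mA
P = VI cos φ = 6.9 × 0.1682 × cos(-68.10°) = 432.8 mW

432.8 mW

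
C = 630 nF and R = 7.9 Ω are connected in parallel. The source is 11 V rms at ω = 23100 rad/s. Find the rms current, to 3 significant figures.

1.40 A

X_C = 1/(ωC) = 68.7 Ω
Parallel: admittances add. Y = 1/R + jωC
Y = (0.127 + j0.0146) S
|Y| = 0.127 S → |Z| = 1/|Y| = 7.85 Ω, ∠Z = −∠Y = -6.56°
I = V/|Z| = 11/7.85 = 1.40 A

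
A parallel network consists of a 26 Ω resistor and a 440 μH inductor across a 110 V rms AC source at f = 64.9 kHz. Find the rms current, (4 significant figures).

4.275 A

ω = 2πf = 407800 rad/s
X_L = ωL = 179.4 Ω
Parallel: admittances add. Y = 1/R + 1/(jωL)
Y = (0.03846 − j0.005573) S
|Y| = 0.03886 S → |Z| = 1/|Y| = 25.73 Ω, ∠Z = −∠Y = 8.245°
I = V/|Z| = 110/25.73 = 4.275 A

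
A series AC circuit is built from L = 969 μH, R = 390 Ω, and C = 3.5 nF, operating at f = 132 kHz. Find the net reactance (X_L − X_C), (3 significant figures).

ω = 2πf = 829400 rad/s
X_L = ωL = 804 Ω
X_C = 1/(ωC) = 344 Ω
X = 804 − 344 = 459 Ω

459 Ω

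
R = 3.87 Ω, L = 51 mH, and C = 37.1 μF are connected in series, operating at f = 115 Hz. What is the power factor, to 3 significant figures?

ω = 2πf = 722.6 rad/s
X_L = ωL = 36.9 Ω
X_C = 1/(ωC) = 37.3 Ω
Net reactance X = X_L − X_C = -0.453 Ω
Z = 3.87 − j0.453 Ω
|Z| = √(3.87² + 0.453²) = 3.90 Ω
∠Z = arctan(-0.453/3.87) = -6.67°
cos φ = cos(-6.67°) = 0.993

0.993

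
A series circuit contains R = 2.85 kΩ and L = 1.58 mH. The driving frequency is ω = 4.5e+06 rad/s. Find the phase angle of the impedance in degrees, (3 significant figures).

X_L = ωL = 7110 Ω
Z = 2850 + j7110 Ω
|Z| = √(2850² + 7110²) = 7660 Ω
∠Z = arctan(7110/2850) = 68.2°

68.2°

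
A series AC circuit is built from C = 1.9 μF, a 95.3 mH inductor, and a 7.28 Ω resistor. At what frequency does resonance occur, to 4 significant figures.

374.0 Hz

ω₀ = 1/√(LC) = 1/√(0.0953 × 1.9e-06) = 2350 rad/s
f₀ = ω₀/(2π) = 374.0 Hz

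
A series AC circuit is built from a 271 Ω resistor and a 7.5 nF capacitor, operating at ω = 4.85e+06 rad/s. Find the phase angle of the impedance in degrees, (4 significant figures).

-5.793°

X_C = 1/(ωC) = 27.49 Ω
Z = 271.0 − j27.49 Ω
|Z| = √(271.0² + 27.49²) = 272.4 Ω
∠Z = arctan(-27.49/271.0) = -5.793°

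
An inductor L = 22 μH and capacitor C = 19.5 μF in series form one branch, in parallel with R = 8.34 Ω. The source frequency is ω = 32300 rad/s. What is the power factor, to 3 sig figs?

0.105

X_L = ωL = 0.711 Ω
X_C = 1/(ωC) = 1.59 Ω
Branch 1: Z₁ = R = 8.34 Ω
Branch 2 (series LC): Z₂ = j(X_L − X_C) = −j0.877 Ω
Parallel: Z = Z₁Z₂/(Z₁+Z₂), |Z| = 0.872 Ω, ∠Z = -84.0°
cos φ = cos(-84.0°) = 0.105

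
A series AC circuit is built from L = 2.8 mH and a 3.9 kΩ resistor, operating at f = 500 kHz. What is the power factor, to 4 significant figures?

ω = 2πf = 3.142e+06 rad/s
X_L = ωL = 8796 Ω
Z = 3900 + j8796 Ω
|Z| = √(3900² + 8796²) = 9622 Ω
∠Z = arctan(8796/3900) = 66.09°
cos φ = cos(66.09°) = 0.4053

0.4053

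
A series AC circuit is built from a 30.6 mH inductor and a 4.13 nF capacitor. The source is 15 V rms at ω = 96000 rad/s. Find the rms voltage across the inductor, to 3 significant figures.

106 V

X_L = ωL = 2940 Ω
X_C = 1/(ωC) = 2520 Ω
Net reactance X = X_L − X_C = 415 Ω
Z = j415 Ω
|Z| = √(0² + 415²) = 415 Ω
I = V/|Z| = 36.1 mA
V_L = I·|Z_L| = 0.0361 × 2940 = 106 V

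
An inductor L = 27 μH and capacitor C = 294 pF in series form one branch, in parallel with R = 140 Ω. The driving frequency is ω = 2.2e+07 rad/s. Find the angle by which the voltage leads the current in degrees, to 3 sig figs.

X_L = ωL = 594 Ω
X_C = 1/(ωC) = 155 Ω
Branch 1: Z₁ = R = 140 Ω
Branch 2 (series LC): Z₂ = j(X_L − X_C) = j439 Ω
Parallel: Z = Z₁Z₂/(Z₁+Z₂), |Z| = 133 Ω, ∠Z = 17.7°

17.7°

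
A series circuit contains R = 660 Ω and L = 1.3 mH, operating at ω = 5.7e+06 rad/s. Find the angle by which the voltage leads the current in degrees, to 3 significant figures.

X_L = ωL = 7410 Ω
Z = 660 + j7410 Ω
|Z| = √(660² + 7410²) = 7440 Ω
∠Z = arctan(7410/660) = 84.9°

84.9°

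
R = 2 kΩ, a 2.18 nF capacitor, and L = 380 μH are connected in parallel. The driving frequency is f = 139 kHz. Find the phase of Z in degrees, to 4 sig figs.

65.74°

ω = 2πf = 873400 rad/s
X_L = ωL = 331.9 Ω
X_C = 1/(ωC) = 525.2 Ω
Parallel: admittances add. Y = 1/R + 1/(jωL) + jωC
Y = (0.0005000 − j0.001109) S
|Y| = 0.001217 S → |Z| = 1/|Y| = 821.9 Ω, ∠Z = −∠Y = 65.74°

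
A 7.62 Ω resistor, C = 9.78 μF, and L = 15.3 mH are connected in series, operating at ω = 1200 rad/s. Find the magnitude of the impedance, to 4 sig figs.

X_L = ωL = 18.36 Ω
X_C = 1/(ωC) = 85.21 Ω
Net reactance X = X_L − X_C = -66.85 Ω
Z = 7.620 − j66.85 Ω
|Z| = √(7.620² + 66.85²) = 67.28 Ω

67.28 Ω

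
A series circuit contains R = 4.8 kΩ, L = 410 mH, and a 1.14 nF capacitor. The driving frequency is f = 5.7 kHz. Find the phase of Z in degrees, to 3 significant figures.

ω = 2πf = 35810 rad/s
X_L = ωL = 14700 Ω
X_C = 1/(ωC) = 24500 Ω
Net reactance X = X_L − X_C = -9810 Ω
Z = 4800 − j9810 Ω
|Z| = √(4800² + 9810²) = 10900 Ω
∠Z = arctan(-9810/4800) = -63.9°

-63.9°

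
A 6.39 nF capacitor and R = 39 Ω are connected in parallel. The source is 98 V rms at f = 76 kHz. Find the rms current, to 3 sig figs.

2.53 A

ω = 2πf = 477500 rad/s
X_C = 1/(ωC) = 328 Ω
Parallel: admittances add. Y = 1/R + jωC
Y = (0.0256 + j0.00305) S
|Y| = 0.0258 S → |Z| = 1/|Y| = 38.7 Ω, ∠Z = −∠Y = -6.79°
I = V/|Z| = 98/38.7 = 2.53 A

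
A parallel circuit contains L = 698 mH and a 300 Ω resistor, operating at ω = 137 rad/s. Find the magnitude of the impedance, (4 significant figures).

91.11 Ω

X_L = ωL = 95.63 Ω
Parallel: admittances add. Y = 1/R + 1/(jωL)
Y = (0.003333 − j0.01046) S
|Y| = 0.01098 S → |Z| = 1/|Y| = 91.11 Ω, ∠Z = −∠Y = 72.32°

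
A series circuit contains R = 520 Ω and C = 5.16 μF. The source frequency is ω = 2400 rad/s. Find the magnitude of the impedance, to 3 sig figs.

X_C = 1/(ωC) = 80.7 Ω
Z = 520 − j80.7 Ω
|Z| = √(520² + 80.7²) = 526 Ω

526 Ω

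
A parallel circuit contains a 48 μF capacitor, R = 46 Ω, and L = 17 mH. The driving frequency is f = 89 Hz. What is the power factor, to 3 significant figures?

0.267

ω = 2πf = 559.2 rad/s
X_L = ωL = 9.51 Ω
X_C = 1/(ωC) = 37.3 Ω
Parallel: admittances add. Y = 1/R + 1/(jωL) + jωC
Y = (0.0217 − j0.0783) S
|Y| = 0.0813 S → |Z| = 1/|Y| = 12.3 Ω, ∠Z = −∠Y = 74.5°
cos φ = cos(74.5°) = 0.267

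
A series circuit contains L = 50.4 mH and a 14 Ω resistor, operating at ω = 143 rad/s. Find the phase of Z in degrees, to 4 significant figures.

X_L = ωL = 7.207 Ω
Z = 14.00 + j7.207 Ω
|Z| = √(14.00² + 7.207²) = 15.75 Ω
∠Z = arctan(7.207/14.00) = 27.24°

27.24°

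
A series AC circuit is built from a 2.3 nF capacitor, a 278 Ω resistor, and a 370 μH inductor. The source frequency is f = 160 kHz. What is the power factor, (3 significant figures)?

0.977

ω = 2πf = 1.005e+06 rad/s
X_L = ωL = 372 Ω
X_C = 1/(ωC) = 432 Ω
Net reactance X = X_L − X_C = -60.5 Ω
Z = 278 − j60.5 Ω
|Z| = √(278² + 60.5²) = 285 Ω
∠Z = arctan(-60.5/278) = -12.3°
cos φ = cos(-12.3°) = 0.977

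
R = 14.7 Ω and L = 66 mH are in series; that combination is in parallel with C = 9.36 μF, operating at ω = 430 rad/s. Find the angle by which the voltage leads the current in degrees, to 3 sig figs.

X_L = ωL = 28.4 Ω
X_C = 1/(ωC) = 248 Ω
Branch 1 (R+jX_L): Z₁ = 14.7 + j28.4 Ω, |Z₁| = 32.0 Ω
Branch 2 (−jX_C): Z₂ = −j248 Ω
Parallel: Z = Z₁Z₂/(Z₁+Z₂), |Z| = 36.0 Ω, ∠Z = 58.8°

58.8°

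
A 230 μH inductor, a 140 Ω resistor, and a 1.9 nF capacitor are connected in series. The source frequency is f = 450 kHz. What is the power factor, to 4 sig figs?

0.2888

ω = 2πf = 2.827e+06 rad/s
X_L = ωL = 650.3 Ω
X_C = 1/(ωC) = 186.1 Ω
Net reactance X = X_L − X_C = 464.2 Ω
Z = 140.0 + j464.2 Ω
|Z| = √(140.0² + 464.2²) = 484.8 Ω
∠Z = arctan(464.2/140.0) = 73.22°
cos φ = cos(73.22°) = 0.2888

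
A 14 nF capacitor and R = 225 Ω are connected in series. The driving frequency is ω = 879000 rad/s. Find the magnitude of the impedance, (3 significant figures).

239 Ω

X_C = 1/(ωC) = 81.3 Ω
Z = 225 − j81.3 Ω
|Z| = √(225² + 81.3²) = 239 Ω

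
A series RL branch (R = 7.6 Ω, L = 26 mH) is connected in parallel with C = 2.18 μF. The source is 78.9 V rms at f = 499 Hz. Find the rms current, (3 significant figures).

430 mA

ω = 2πf = 3135 rad/s
X_L = ωL = 81.5 Ω
X_C = 1/(ωC) = 146 Ω
Branch 1 (R+jX_L): Z₁ = 7.60 + j81.5 Ω, |Z₁| = 81.9 Ω
Branch 2 (−jX_C): Z₂ = −j146 Ω
Parallel: Z = Z₁Z₂/(Z₁+Z₂), |Z| = 184 Ω, ∠Z = 78.0°
I = V/|Z| = 78.9/184 = 430 mA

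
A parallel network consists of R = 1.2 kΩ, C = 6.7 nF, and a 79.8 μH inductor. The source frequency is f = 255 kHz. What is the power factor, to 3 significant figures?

ω = 2πf = 1.602e+06 rad/s
X_L = ωL = 128 Ω
X_C = 1/(ωC) = 93.2 Ω
Parallel: admittances add. Y = 1/R + 1/(jωL) + jωC
Y = (0.000833 + j0.00291) S
|Y| = 0.00303 S → |Z| = 1/|Y| = 330 Ω, ∠Z = −∠Y = -74.0°
cos φ = cos(-74.0°) = 0.275

0.275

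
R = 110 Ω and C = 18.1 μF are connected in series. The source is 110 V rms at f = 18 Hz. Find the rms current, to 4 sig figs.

219.7 mA

ω = 2πf = 113.1 rad/s
X_C = 1/(ωC) = 488.5 Ω
Z = 110.0 − j488.5 Ω
|Z| = √(110.0² + 488.5²) = 500.7 Ω
I = V/|Z| = 110/500.7 = 219.7 mA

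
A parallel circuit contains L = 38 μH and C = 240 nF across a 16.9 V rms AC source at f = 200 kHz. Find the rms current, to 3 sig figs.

ω = 2πf = 1.257e+06 rad/s
X_L = ωL = 47.8 Ω
X_C = 1/(ωC) = 3.32 Ω
Parallel: admittances add. Y = 1/(jωL) + jωC
Y = (0 + j0.281) S
|Y| = 0.281 S → |Z| = 1/|Y| = 3.56 Ω, ∠Z = −∠Y = -90.0°
I = V/|Z| = 16.9/3.56 = 4.74 A

4.74 A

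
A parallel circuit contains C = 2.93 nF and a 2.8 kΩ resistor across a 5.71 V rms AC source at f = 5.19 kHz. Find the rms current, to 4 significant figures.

ω = 2πf = 32610 rad/s
X_C = 1/(ωC) = 10470 Ω
Parallel: admittances add. Y = 1/R + jωC
Y = (0.0003571 + j9.555e-05) S
|Y| = 0.0003697 S → |Z| = 1/|Y| = 2705 Ω, ∠Z = −∠Y = -14.98°
I = V/|Z| = 5.71/2705 = 2.111 mA

2.111 mA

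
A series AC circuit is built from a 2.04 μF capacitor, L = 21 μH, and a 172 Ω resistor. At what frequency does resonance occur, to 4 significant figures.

24.32 kHz

ω₀ = 1/√(LC) = 1/√(2.1e-05 × 2.04e-06) = 152800 rad/s
f₀ = ω₀/(2π) = 24.32 kHz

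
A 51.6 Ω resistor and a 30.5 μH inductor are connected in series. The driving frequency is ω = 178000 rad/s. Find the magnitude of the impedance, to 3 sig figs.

51.9 Ω

X_L = ωL = 5.43 Ω
Z = 51.6 + j5.43 Ω
|Z| = √(51.6² + 5.43²) = 51.9 Ω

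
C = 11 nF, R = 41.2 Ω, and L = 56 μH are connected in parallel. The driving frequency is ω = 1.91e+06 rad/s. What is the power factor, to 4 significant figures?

X_L = ωL = 107.0 Ω
X_C = 1/(ωC) = 47.60 Ω
Parallel: admittances add. Y = 1/R + 1/(jωL) + jωC
Y = (0.02427 + j0.01166) S
|Y| = 0.02693 S → |Z| = 1/|Y| = 37.14 Ω, ∠Z = −∠Y = -25.66°
cos φ = cos(-25.66°) = 0.9014

0.9014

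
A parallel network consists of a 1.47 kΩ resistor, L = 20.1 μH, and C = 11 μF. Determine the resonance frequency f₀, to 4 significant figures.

10.70 kHz

ω₀ = 1/√(LC) = 1/√(2.01e-05 × 1.1e-05) = 67250 rad/s
f₀ = ω₀/(2π) = 10.70 kHz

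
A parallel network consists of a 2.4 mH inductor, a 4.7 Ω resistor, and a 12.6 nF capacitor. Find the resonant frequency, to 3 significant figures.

28.9 kHz

ω₀ = 1/√(LC) = 1/√(0.0024 × 1.26e-08) = 181800 rad/s
f₀ = ω₀/(2π) = 28.9 kHz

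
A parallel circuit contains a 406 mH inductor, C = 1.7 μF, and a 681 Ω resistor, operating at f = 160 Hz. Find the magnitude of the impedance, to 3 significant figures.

ω = 2πf = 1005 rad/s
X_L = ωL = 408 Ω
X_C = 1/(ωC) = 585 Ω
Parallel: admittances add. Y = 1/R + 1/(jωL) + jωC
Y = (0.00147 − j0.000741) S
|Y| = 0.00164 S → |Z| = 1/|Y| = 608 Ω, ∠Z = −∠Y = 26.8°

608 Ω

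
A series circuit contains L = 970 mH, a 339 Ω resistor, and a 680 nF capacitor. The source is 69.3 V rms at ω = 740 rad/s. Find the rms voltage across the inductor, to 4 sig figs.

37.86 V

X_L = ωL = 717.8 Ω
X_C = 1/(ωC) = 1987 Ω
Net reactance X = X_L − X_C = -1269 Ω
Z = 339.0 − j1269 Ω
|Z| = √(339.0² + 1269²) = 1314 Ω
I = V/|Z| = 52.74 mA
V_L = I·|Z_L| = 0.05274 × 717.8 = 37.86 V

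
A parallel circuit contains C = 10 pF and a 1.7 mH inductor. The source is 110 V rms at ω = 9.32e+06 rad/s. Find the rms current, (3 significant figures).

3.31 mA

X_L = ωL = 15800 Ω
X_C = 1/(ωC) = 10700 Ω
Parallel: admittances add. Y = 1/(jωL) + jωC
Y = (0 + j3.01e-05) S
|Y| = 3.01e-05 S → |Z| = 1/|Y| = 33200 Ω, ∠Z = −∠Y = -90.0°
I = V/|Z| = 110/33200 = 3.31 mA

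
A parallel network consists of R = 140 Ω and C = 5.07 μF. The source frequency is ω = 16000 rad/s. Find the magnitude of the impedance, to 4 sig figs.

X_C = 1/(ωC) = 12.33 Ω
Parallel: admittances add. Y = 1/R + jωC
Y = (0.007143 + j0.08112) S
|Y| = 0.08143 S → |Z| = 1/|Y| = 12.28 Ω, ∠Z = −∠Y = -84.97°

12.28 Ω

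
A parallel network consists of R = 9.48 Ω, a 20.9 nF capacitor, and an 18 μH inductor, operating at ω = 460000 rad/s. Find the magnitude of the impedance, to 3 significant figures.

X_L = ωL = 8.28 Ω
X_C = 1/(ωC) = 104 Ω
Parallel: admittances add. Y = 1/R + 1/(jωL) + jωC
Y = (0.105 − j0.111) S
|Y| = 0.153 S → |Z| = 1/|Y| = 6.53 Ω, ∠Z = −∠Y = 46.5°

6.53 Ω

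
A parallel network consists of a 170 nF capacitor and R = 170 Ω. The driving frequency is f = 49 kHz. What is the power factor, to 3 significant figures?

0.112

ω = 2πf = 307900 rad/s
X_C = 1/(ωC) = 19.1 Ω
Parallel: admittances add. Y = 1/R + jωC
Y = (0.00588 + j0.0523) S
|Y| = 0.0527 S → |Z| = 1/|Y| = 19.0 Ω, ∠Z = −∠Y = -83.6°
cos φ = cos(-83.6°) = 0.112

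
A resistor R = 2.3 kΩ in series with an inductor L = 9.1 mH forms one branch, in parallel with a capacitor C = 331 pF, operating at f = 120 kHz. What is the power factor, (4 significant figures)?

0.3474

ω = 2πf = 754000 rad/s
X_L = ωL = 6861 Ω
X_C = 1/(ωC) = 4007 Ω
Branch 1 (R+jX_L): Z₁ = 2300 + j6861 Ω, |Z₁| = 7236 Ω
Branch 2 (−jX_C): Z₂ = −j4007 Ω
Parallel: Z = Z₁Z₂/(Z₁+Z₂), |Z| = 7910 Ω, ∠Z = -69.67°
cos φ = cos(-69.67°) = 0.3474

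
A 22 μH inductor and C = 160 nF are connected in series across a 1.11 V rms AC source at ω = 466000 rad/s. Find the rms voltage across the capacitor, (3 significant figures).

X_L = ωL = 10.3 Ω
X_C = 1/(ωC) = 13.4 Ω
Net reactance X = X_L − X_C = -3.16 Ω
Z = − j3.16 Ω
|Z| = √(0² + 3.16²) = 3.16 Ω
I = V/|Z| = 351 mA
V_C = I·|Z_C| = 0.351 × 13.4 = 4.71 V

4.71 V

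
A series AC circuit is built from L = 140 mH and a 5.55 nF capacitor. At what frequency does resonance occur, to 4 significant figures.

ω₀ = 1/√(LC) = 1/√(0.14 × 5.55e-09) = 35870 rad/s
f₀ = ω₀/(2π) = 5.710 kHz

5.710 kHz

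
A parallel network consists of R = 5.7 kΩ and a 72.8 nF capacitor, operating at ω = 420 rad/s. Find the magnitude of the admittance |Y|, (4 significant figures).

X_C = 1/(ωC) = 32710 Ω
Parallel: admittances add. Y = 1/R + jωC
Y = (0.0001754 + j3.058e-05) S
|Y| = 0.0001781 S → |Z| = 1/|Y| = 5615 Ω, ∠Z = −∠Y = -9.886°

178.1 μS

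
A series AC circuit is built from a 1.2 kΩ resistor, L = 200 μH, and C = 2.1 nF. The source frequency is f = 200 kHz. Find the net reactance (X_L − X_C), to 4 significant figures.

-127.6 Ω

ω = 2πf = 1.257e+06 rad/s
X_L = ωL = 251.3 Ω
X_C = 1/(ωC) = 378.9 Ω
X = 251.3 − 378.9 = -127.6 Ω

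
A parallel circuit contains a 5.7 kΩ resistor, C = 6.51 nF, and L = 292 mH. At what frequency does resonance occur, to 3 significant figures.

3.65 kHz

ω₀ = 1/√(LC) = 1/√(0.292 × 6.51e-09) = 22940 rad/s
f₀ = ω₀/(2π) = 3.65 kHz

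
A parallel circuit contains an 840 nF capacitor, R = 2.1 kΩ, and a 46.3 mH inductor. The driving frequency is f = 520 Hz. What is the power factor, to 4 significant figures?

0.1222

ω = 2πf = 3267 rad/s
X_L = ωL = 151.3 Ω
X_C = 1/(ωC) = 364.4 Ω
Parallel: admittances add. Y = 1/R + 1/(jωL) + jωC
Y = (0.0004762 − j0.003866) S
|Y| = 0.003895 S → |Z| = 1/|Y| = 256.7 Ω, ∠Z = −∠Y = 82.98°
cos φ = cos(82.98°) = 0.1222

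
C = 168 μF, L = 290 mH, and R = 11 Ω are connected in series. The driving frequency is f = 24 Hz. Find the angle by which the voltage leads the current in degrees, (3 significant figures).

21.2°

ω = 2πf = 150.8 rad/s
X_L = ωL = 43.7 Ω
X_C = 1/(ωC) = 39.5 Ω
Net reactance X = X_L − X_C = 4.26 Ω
Z = 11.0 + j4.26 Ω
|Z| = √(11.0² + 4.26²) = 11.8 Ω
∠Z = arctan(4.26/11.0) = 21.2°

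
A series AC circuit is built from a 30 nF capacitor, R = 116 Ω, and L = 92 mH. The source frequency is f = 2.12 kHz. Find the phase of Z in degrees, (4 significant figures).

ω = 2πf = 13320 rad/s
X_L = ωL = 1225 Ω
X_C = 1/(ωC) = 2502 Ω
Net reactance X = X_L − X_C = -1277 Ω
Z = 116.0 − j1277 Ω
|Z| = √(116.0² + 1277²) = 1282 Ω
∠Z = arctan(-1277/116.0) = -84.81°

-84.81°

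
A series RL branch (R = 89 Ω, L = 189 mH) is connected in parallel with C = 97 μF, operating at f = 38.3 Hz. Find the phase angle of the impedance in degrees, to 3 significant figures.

-64.6°

ω = 2πf = 240.6 rad/s
X_L = ωL = 45.5 Ω
X_C = 1/(ωC) = 42.8 Ω
Branch 1 (R+jX_L): Z₁ = 89.0 + j45.5 Ω, |Z₁| = 99.9 Ω
Branch 2 (−jX_C): Z₂ = −j42.8 Ω
Parallel: Z = Z₁Z₂/(Z₁+Z₂), |Z| = 48.1 Ω, ∠Z = -64.6°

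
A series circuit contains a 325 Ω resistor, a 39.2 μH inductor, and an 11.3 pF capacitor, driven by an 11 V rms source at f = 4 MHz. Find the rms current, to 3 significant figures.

ω = 2πf = 2.513e+07 rad/s
X_L = ωL = 985 Ω
X_C = 1/(ωC) = 3520 Ω
Net reactance X = X_L − X_C = -2540 Ω
Z = 325 − j2540 Ω
|Z| = √(325² + 2540²) = 2560 Ω
I = V/|Z| = 11/2560 = 4.30 mA

4.30 mA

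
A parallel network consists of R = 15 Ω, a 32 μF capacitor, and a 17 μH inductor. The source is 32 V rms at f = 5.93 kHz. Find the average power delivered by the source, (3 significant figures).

68.3 W

ω = 2πf = 37260 rad/s
X_L = ωL = 0.633 Ω
X_C = 1/(ωC) = 0.839 Ω
Parallel: admittances add. Y = 1/R + 1/(jωL) + jωC
Y = (0.0667 − j0.386) S
|Y| = 0.392 S → |Z| = 1/|Y| = 2.55 Ω, ∠Z = −∠Y = 80.2°
I = V/|Z| = 12.5 A
P = VI cos φ = 32 × 12.5 × cos(80.2°) = 68.3 W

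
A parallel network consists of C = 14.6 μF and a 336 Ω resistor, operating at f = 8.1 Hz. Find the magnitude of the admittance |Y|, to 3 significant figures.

ω = 2πf = 50.89 rad/s
X_C = 1/(ωC) = 1350 Ω
Parallel: admittances add. Y = 1/R + jωC
Y = (0.00298 + j0.000743) S
|Y| = 0.00307 S → |Z| = 1/|Y| = 326 Ω, ∠Z = −∠Y = -14.0°

3.07 mS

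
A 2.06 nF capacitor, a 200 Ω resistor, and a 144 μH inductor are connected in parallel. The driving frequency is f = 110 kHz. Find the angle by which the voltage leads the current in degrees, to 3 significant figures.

59.9°

ω = 2πf = 691200 rad/s
X_L = ωL = 99.5 Ω
X_C = 1/(ωC) = 702 Ω
Parallel: admittances add. Y = 1/R + 1/(jωL) + jωC
Y = (0.00500 − j0.00862) S
|Y| = 0.00997 S → |Z| = 1/|Y| = 100 Ω, ∠Z = −∠Y = 59.9°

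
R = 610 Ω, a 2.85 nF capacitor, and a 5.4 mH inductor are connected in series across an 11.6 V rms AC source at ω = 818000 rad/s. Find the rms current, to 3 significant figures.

2.88 mA

X_L = ωL = 4420 Ω
X_C = 1/(ωC) = 429 Ω
Net reactance X = X_L − X_C = 3990 Ω
Z = 610 + j3990 Ω
|Z| = √(610² + 3990²) = 4030 Ω
I = V/|Z| = 11.6/4030 = 2.88 mA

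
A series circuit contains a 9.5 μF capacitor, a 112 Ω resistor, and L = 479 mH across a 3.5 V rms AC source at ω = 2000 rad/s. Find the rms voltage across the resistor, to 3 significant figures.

X_L = ωL = 958 Ω
X_C = 1/(ωC) = 52.6 Ω
Net reactance X = X_L − X_C = 905 Ω
Z = 112 + j905 Ω
|Z| = √(112² + 905²) = 912 Ω
I = V/|Z| = 3.84 mA
V_R = I·|Z_R| = 0.00384 × 112 = 0.430 V

0.430 V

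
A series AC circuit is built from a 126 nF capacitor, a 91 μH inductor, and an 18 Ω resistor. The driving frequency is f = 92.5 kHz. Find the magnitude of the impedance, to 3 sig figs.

ω = 2πf = 581200 rad/s
X_L = ωL = 52.9 Ω
X_C = 1/(ωC) = 13.7 Ω
Net reactance X = X_L − X_C = 39.2 Ω
Z = 18.0 + j39.2 Ω
|Z| = √(18.0² + 39.2²) = 43.2 Ω

43.2 Ω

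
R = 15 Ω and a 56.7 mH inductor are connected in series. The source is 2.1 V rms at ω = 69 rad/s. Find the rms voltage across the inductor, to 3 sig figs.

X_L = ωL = 3.91 Ω
Z = 15.0 + j3.91 Ω
|Z| = √(15.0² + 3.91²) = 15.5 Ω
I = V/|Z| = 135 mA
V_L = I·|Z_L| = 0.135 × 3.91 = 0.530 V

0.530 V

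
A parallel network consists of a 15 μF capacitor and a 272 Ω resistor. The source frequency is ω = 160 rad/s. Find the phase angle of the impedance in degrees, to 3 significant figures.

-33.1°

X_C = 1/(ωC) = 417 Ω
Parallel: admittances add. Y = 1/R + jωC
Y = (0.00368 + j0.00240) S
|Y| = 0.00439 S → |Z| = 1/|Y| = 228 Ω, ∠Z = −∠Y = -33.1°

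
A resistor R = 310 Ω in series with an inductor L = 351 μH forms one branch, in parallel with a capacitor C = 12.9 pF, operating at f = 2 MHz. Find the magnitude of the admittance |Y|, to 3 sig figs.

65.4 μS

ω = 2πf = 1.257e+07 rad/s
X_L = ωL = 4410 Ω
X_C = 1/(ωC) = 6170 Ω
Branch 1 (R+jX_L): Z₁ = 310 + j4410 Ω, |Z₁| = 4420 Ω
Branch 2 (−jX_C): Z₂ = −j6170 Ω
Parallel: Z = Z₁Z₂/(Z₁+Z₂), |Z| = 15300 Ω, ∠Z = 76.0°
|Y| = 1/|Z| = 65.4 μS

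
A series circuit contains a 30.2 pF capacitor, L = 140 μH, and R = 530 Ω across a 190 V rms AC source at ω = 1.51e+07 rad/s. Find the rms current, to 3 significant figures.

X_L = ωL = 2110 Ω
X_C = 1/(ωC) = 2190 Ω
Net reactance X = X_L − X_C = -78.9 Ω
Z = 530 − j78.9 Ω
|Z| = √(530² + 78.9²) = 536 Ω
I = V/|Z| = 190/536 = 355 mA

355 mA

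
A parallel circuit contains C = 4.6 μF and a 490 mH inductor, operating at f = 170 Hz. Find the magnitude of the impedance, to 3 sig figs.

333 Ω

ω = 2πf = 1068 rad/s
X_L = ωL = 523 Ω
X_C = 1/(ωC) = 204 Ω
Parallel: admittances add. Y = 1/(jωL) + jωC
Y = (0 + j0.00300) S
|Y| = 0.00300 S → |Z| = 1/|Y| = 333 Ω, ∠Z = −∠Y = -90.0°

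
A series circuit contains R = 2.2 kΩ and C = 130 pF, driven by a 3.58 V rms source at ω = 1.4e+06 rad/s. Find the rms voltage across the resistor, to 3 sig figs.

X_C = 1/(ωC) = 5490 Ω
Z = 2200 − j5490 Ω
|Z| = √(2200² + 5490²) = 5920 Ω
I = V/|Z| = 605 μA
V_R = I·|Z_R| = 0.000605 × 2200 = 1.33 V

1.33 V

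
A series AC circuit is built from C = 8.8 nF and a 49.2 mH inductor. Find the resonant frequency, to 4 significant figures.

ω₀ = 1/√(LC) = 1/√(0.0492 × 8.8e-09) = 48060 rad/s
f₀ = ω₀/(2π) = 7.649 kHz

7.649 kHz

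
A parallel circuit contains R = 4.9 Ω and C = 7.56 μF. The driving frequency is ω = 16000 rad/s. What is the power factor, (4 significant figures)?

0.8602

X_C = 1/(ωC) = 8.267 Ω
Parallel: admittances add. Y = 1/R + jωC
Y = (0.2041 + j0.1210) S
|Y| = 0.2372 S → |Z| = 1/|Y| = 4.215 Ω, ∠Z = −∠Y = -30.66°
cos φ = cos(-30.66°) = 0.8602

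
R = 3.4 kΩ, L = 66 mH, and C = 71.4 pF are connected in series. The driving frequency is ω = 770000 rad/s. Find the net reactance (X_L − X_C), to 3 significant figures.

X_L = ωL = 50800 Ω
X_C = 1/(ωC) = 18200 Ω
X = 50800 − 18200 = 32600 Ω

32600 Ω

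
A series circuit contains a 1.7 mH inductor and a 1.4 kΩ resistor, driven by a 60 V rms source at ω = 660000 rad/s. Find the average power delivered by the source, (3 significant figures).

X_L = ωL = 1120 Ω
Z = 1400 + j1120 Ω
|Z| = √(1400² + 1120²) = 1790 Ω
∠Z = arctan(1120/1400) = 38.7°
I = V/|Z| = 33.4 mA
P = VI cos φ = 60 × 0.0334 × cos(38.7°) = 1.57 W

1.57 W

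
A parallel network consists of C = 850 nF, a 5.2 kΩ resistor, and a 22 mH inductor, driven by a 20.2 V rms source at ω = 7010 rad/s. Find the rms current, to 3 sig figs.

X_L = ωL = 154 Ω
X_C = 1/(ωC) = 168 Ω
Parallel: admittances add. Y = 1/R + 1/(jωL) + jωC
Y = (0.000192 − j0.000526) S
|Y| = 0.000560 S → |Z| = 1/|Y| = 1790 Ω, ∠Z = −∠Y = 69.9°
I = V/|Z| = 20.2/1790 = 11.3 mA

11.3 mA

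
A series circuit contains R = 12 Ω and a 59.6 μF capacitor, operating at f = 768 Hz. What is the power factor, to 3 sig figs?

ω = 2πf = 4825 rad/s
X_C = 1/(ωC) = 3.48 Ω
Z = 12.0 − j3.48 Ω
|Z| = √(12.0² + 3.48²) = 12.5 Ω
∠Z = arctan(-3.48/12.0) = -16.2°
cos φ = cos(-16.2°) = 0.960

0.960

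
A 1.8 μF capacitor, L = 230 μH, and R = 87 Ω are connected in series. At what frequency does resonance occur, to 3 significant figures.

7.82 kHz

ω₀ = 1/√(LC) = 1/√(0.00023 × 1.8e-06) = 49150 rad/s
f₀ = ω₀/(2π) = 7.82 kHz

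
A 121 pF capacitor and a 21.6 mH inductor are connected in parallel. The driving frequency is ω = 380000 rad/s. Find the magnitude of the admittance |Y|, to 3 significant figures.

75.9 μS

X_L = ωL = 8210 Ω
X_C = 1/(ωC) = 21700 Ω
Parallel: admittances add. Y = 1/(jωL) + jωC
Y = (0 − j7.59e-05) S
|Y| = 7.59e-05 S → |Z| = 1/|Y| = 13200 Ω, ∠Z = −∠Y = 90.0°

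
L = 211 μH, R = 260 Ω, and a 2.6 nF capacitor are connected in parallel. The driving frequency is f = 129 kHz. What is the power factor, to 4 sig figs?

0.7169

ω = 2πf = 810500 rad/s
X_L = ωL = 171.0 Ω
X_C = 1/(ωC) = 474.5 Ω
Parallel: admittances add. Y = 1/R + 1/(jωL) + jωC
Y = (0.003846 − j0.003740) S
|Y| = 0.005365 S → |Z| = 1/|Y| = 186.4 Ω, ∠Z = −∠Y = 44.20°
cos φ = cos(44.20°) = 0.7169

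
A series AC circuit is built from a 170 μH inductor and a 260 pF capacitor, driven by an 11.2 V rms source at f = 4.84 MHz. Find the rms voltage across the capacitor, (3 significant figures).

0.281 V

ω = 2πf = 3.041e+07 rad/s
X_L = ωL = 5170 Ω
X_C = 1/(ωC) = 126 Ω
Net reactance X = X_L − X_C = 5040 Ω
Z = j5040 Ω
|Z| = √(0² + 5040²) = 5040 Ω
I = V/|Z| = 2.22 mA
V_C = I·|Z_C| = 0.00222 × 126 = 0.281 V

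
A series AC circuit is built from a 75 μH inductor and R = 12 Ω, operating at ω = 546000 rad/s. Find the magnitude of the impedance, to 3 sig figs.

X_L = ωL = 40.9 Ω
Z = 12.0 + j40.9 Ω
|Z| = √(12.0² + 40.9²) = 42.7 Ω

42.7 Ω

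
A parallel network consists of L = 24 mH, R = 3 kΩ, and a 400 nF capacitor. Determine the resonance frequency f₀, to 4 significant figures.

ω₀ = 1/√(LC) = 1/√(0.024 × 4e-07) = 10210 rad/s
f₀ = ω₀/(2π) = 1.624 kHz

1.624 kHz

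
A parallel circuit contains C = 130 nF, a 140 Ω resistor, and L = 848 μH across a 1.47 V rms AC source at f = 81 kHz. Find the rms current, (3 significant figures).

94.4 mA

ω = 2πf = 508900 rad/s
X_L = ωL = 432 Ω
X_C = 1/(ωC) = 15.1 Ω
Parallel: admittances add. Y = 1/R + 1/(jωL) + jωC
Y = (0.00714 + j0.0638) S
|Y| = 0.0642 S → |Z| = 1/|Y| = 15.6 Ω, ∠Z = −∠Y = -83.6°
I = V/|Z| = 1.47/15.6 = 94.4 mA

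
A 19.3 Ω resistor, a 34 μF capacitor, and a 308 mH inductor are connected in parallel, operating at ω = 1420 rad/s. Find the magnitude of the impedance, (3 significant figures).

X_L = ωL = 437 Ω
X_C = 1/(ωC) = 20.7 Ω
Parallel: admittances add. Y = 1/R + 1/(jωL) + jωC
Y = (0.0518 + j0.0460) S
|Y| = 0.0693 S → |Z| = 1/|Y| = 14.4 Ω, ∠Z = −∠Y = -41.6°

14.4 Ω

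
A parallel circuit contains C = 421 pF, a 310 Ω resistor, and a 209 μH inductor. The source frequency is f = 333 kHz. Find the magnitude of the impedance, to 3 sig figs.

ω = 2πf = 2.092e+06 rad/s
X_L = ωL = 437 Ω
X_C = 1/(ωC) = 1140 Ω
Parallel: admittances add. Y = 1/R + 1/(jωL) + jωC
Y = (0.00323 − j0.00141) S
|Y| = 0.00352 S → |Z| = 1/|Y| = 284 Ω, ∠Z = −∠Y = 23.5°

284 Ω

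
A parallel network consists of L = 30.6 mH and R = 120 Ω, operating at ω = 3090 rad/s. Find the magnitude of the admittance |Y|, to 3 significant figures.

13.5 mS

X_L = ωL = 94.6 Ω
Parallel: admittances add. Y = 1/R + 1/(jωL)
Y = (0.00833 − j0.0106) S
|Y| = 0.0135 S → |Z| = 1/|Y| = 74.3 Ω, ∠Z = −∠Y = 51.8°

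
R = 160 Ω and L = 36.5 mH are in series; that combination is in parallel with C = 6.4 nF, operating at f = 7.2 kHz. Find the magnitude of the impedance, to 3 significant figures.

3170 Ω

ω = 2πf = 45240 rad/s
X_L = ωL = 1650 Ω
X_C = 1/(ωC) = 3450 Ω
Branch 1 (R+jX_L): Z₁ = 160 + j1650 Ω, |Z₁| = 1660 Ω
Branch 2 (−jX_C): Z₂ = −j3450 Ω
Parallel: Z = Z₁Z₂/(Z₁+Z₂), |Z| = 3170 Ω, ∠Z = 79.4°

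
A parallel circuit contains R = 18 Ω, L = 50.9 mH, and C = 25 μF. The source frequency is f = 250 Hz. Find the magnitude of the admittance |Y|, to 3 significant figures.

61.7 mS

ω = 2πf = 1571 rad/s
X_L = ωL = 80.0 Ω
X_C = 1/(ωC) = 25.5 Ω
Parallel: admittances add. Y = 1/R + 1/(jωL) + jωC
Y = (0.0556 + j0.0268) S
|Y| = 0.0617 S → |Z| = 1/|Y| = 16.2 Ω, ∠Z = −∠Y = -25.7°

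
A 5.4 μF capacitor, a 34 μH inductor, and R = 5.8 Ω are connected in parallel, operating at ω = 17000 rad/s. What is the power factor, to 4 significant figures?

X_L = ωL = 0.5780 Ω
X_C = 1/(ωC) = 10.89 Ω
Parallel: admittances add. Y = 1/R + 1/(jωL) + jωC
Y = (0.1724 − j1.638) S
|Y| = 1.647 S → |Z| = 1/|Y| = 0.6070 Ω, ∠Z = −∠Y = 83.99°
cos φ = cos(83.99°) = 0.1047

0.1047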